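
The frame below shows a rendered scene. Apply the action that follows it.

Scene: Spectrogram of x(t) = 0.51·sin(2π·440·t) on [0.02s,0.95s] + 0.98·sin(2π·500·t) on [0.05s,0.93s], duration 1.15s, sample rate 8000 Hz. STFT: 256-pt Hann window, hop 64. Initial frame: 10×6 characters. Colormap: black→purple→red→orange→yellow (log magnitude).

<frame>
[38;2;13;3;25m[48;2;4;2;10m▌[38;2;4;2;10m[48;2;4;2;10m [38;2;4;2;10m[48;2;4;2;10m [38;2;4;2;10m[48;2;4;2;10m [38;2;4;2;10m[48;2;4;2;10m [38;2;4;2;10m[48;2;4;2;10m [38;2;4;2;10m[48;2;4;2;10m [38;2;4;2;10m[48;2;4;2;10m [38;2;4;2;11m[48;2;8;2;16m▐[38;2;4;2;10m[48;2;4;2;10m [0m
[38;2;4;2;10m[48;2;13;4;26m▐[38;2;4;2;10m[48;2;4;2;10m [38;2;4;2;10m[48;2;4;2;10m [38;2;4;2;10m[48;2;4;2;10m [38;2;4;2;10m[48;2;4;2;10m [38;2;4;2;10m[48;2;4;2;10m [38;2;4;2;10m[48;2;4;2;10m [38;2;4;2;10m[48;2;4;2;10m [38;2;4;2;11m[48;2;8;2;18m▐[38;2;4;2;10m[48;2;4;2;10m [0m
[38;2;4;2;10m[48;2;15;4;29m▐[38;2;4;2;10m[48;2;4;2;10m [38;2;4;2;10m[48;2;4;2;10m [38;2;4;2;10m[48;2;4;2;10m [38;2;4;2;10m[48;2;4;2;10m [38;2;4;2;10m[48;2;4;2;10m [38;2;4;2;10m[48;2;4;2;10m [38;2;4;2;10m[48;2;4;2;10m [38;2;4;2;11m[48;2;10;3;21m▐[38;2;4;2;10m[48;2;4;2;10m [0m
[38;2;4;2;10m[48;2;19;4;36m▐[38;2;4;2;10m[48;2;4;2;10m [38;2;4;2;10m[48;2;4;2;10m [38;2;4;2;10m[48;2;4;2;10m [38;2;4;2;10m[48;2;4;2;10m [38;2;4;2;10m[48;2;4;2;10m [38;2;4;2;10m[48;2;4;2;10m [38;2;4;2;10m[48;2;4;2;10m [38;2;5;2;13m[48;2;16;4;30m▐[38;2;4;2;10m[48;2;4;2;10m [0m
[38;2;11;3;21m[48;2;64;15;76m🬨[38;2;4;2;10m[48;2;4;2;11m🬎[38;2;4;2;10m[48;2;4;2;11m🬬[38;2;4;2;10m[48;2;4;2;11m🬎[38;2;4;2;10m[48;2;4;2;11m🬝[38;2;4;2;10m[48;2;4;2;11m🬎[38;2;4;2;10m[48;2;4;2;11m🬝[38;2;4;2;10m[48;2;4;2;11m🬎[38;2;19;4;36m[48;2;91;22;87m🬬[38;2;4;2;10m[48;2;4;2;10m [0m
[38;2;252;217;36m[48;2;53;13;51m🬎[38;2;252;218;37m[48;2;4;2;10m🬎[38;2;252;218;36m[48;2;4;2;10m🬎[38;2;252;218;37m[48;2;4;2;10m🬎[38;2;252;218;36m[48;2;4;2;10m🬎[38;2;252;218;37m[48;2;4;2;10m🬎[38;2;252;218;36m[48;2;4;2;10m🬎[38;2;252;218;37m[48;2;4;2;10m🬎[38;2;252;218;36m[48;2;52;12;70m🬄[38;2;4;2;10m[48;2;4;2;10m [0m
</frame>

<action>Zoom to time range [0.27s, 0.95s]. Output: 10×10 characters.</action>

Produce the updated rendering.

<frame>
[38;2;4;2;10m[48;2;4;2;10m [38;2;4;2;10m[48;2;4;2;10m [38;2;4;2;10m[48;2;4;2;10m [38;2;4;2;10m[48;2;4;2;10m [38;2;4;2;10m[48;2;4;2;10m [38;2;4;2;10m[48;2;4;2;10m [38;2;4;2;10m[48;2;4;2;10m [38;2;4;2;10m[48;2;4;2;10m [38;2;4;2;10m[48;2;4;2;10m [38;2;4;2;10m[48;2;7;2;16m▌[0m
[38;2;4;2;10m[48;2;4;2;10m [38;2;4;2;10m[48;2;4;2;10m [38;2;4;2;10m[48;2;4;2;10m [38;2;4;2;10m[48;2;4;2;10m [38;2;4;2;10m[48;2;4;2;10m [38;2;4;2;10m[48;2;4;2;10m [38;2;4;2;10m[48;2;4;2;10m [38;2;4;2;10m[48;2;4;2;10m [38;2;4;2;10m[48;2;4;2;10m [38;2;4;2;10m[48;2;7;2;16m▌[0m
[38;2;4;2;10m[48;2;4;2;10m [38;2;4;2;10m[48;2;4;2;10m [38;2;4;2;10m[48;2;4;2;10m [38;2;4;2;10m[48;2;4;2;10m [38;2;4;2;10m[48;2;4;2;10m [38;2;4;2;10m[48;2;4;2;10m [38;2;4;2;10m[48;2;4;2;10m [38;2;4;2;10m[48;2;4;2;10m [38;2;4;2;10m[48;2;4;2;10m [38;2;4;2;10m[48;2;8;2;16m▌[0m
[38;2;4;2;10m[48;2;4;2;10m [38;2;4;2;10m[48;2;4;2;10m [38;2;4;2;10m[48;2;4;2;10m [38;2;4;2;10m[48;2;4;2;10m [38;2;4;2;10m[48;2;4;2;10m [38;2;4;2;10m[48;2;4;2;10m [38;2;4;2;10m[48;2;4;2;10m [38;2;4;2;10m[48;2;4;2;10m [38;2;4;2;10m[48;2;4;2;10m [38;2;4;2;10m[48;2;8;3;18m▌[0m
[38;2;4;2;10m[48;2;4;2;10m [38;2;4;2;10m[48;2;4;2;10m [38;2;4;2;10m[48;2;4;2;10m [38;2;4;2;10m[48;2;4;2;10m [38;2;4;2;10m[48;2;4;2;10m [38;2;4;2;10m[48;2;4;2;10m [38;2;4;2;10m[48;2;4;2;10m [38;2;4;2;10m[48;2;4;2;10m [38;2;4;2;10m[48;2;4;2;10m [38;2;4;2;10m[48;2;10;3;20m▌[0m
[38;2;4;2;10m[48;2;4;2;10m [38;2;4;2;10m[48;2;4;2;10m [38;2;4;2;10m[48;2;4;2;10m [38;2;4;2;10m[48;2;4;2;10m [38;2;4;2;10m[48;2;4;2;10m [38;2;4;2;10m[48;2;4;2;10m [38;2;4;2;10m[48;2;4;2;10m [38;2;4;2;10m[48;2;4;2;10m [38;2;4;2;10m[48;2;4;2;10m [38;2;4;2;10m[48;2;13;3;25m▌[0m
[38;2;4;2;10m[48;2;4;2;10m [38;2;4;2;10m[48;2;4;2;10m [38;2;4;2;10m[48;2;4;2;10m [38;2;4;2;10m[48;2;4;2;10m [38;2;4;2;10m[48;2;4;2;10m [38;2;4;2;10m[48;2;4;2;10m [38;2;4;2;10m[48;2;4;2;10m [38;2;4;2;10m[48;2;4;2;10m [38;2;4;2;10m[48;2;4;2;10m [38;2;4;2;10m[48;2;18;4;34m▌[0m
[38;2;4;2;10m[48;2;4;2;10m [38;2;4;2;10m[48;2;4;2;10m [38;2;4;2;10m[48;2;4;2;10m [38;2;4;2;10m[48;2;4;2;10m [38;2;4;2;10m[48;2;4;2;10m [38;2;4;2;10m[48;2;4;2;10m [38;2;4;2;10m[48;2;4;2;10m [38;2;4;2;10m[48;2;4;2;10m [38;2;4;2;10m[48;2;4;2;10m [38;2;4;2;10m[48;2;33;8;59m▌[0m
[38;2;6;2;15m[48;2;254;249;49m🬎[38;2;6;2;15m[48;2;254;249;49m🬎[38;2;6;2;14m[48;2;254;249;49m🬎[38;2;6;2;15m[48;2;254;249;49m🬎[38;2;6;2;15m[48;2;254;249;49m🬎[38;2;6;2;13m[48;2;254;249;49m🬎[38;2;6;2;14m[48;2;254;249;49m🬎[38;2;6;2;15m[48;2;254;249;49m🬎[38;2;6;2;14m[48;2;254;249;49m🬎[38;2;31;8;38m[48;2;241;193;52m🬆[0m
[38;2;17;4;33m[48;2;4;2;10m🬂[38;2;17;4;33m[48;2;4;2;10m🬂[38;2;17;4;32m[48;2;4;2;10m🬂[38;2;17;4;33m[48;2;4;2;10m🬂[38;2;18;4;33m[48;2;4;2;10m🬂[38;2;17;4;32m[48;2;4;2;10m🬂[38;2;17;4;33m[48;2;4;2;10m🬂[38;2;18;4;33m[48;2;4;2;10m🬂[38;2;17;4;32m[48;2;4;2;10m🬂[38;2;105;26;86m[48;2;8;2;17m▐[0m
</frame>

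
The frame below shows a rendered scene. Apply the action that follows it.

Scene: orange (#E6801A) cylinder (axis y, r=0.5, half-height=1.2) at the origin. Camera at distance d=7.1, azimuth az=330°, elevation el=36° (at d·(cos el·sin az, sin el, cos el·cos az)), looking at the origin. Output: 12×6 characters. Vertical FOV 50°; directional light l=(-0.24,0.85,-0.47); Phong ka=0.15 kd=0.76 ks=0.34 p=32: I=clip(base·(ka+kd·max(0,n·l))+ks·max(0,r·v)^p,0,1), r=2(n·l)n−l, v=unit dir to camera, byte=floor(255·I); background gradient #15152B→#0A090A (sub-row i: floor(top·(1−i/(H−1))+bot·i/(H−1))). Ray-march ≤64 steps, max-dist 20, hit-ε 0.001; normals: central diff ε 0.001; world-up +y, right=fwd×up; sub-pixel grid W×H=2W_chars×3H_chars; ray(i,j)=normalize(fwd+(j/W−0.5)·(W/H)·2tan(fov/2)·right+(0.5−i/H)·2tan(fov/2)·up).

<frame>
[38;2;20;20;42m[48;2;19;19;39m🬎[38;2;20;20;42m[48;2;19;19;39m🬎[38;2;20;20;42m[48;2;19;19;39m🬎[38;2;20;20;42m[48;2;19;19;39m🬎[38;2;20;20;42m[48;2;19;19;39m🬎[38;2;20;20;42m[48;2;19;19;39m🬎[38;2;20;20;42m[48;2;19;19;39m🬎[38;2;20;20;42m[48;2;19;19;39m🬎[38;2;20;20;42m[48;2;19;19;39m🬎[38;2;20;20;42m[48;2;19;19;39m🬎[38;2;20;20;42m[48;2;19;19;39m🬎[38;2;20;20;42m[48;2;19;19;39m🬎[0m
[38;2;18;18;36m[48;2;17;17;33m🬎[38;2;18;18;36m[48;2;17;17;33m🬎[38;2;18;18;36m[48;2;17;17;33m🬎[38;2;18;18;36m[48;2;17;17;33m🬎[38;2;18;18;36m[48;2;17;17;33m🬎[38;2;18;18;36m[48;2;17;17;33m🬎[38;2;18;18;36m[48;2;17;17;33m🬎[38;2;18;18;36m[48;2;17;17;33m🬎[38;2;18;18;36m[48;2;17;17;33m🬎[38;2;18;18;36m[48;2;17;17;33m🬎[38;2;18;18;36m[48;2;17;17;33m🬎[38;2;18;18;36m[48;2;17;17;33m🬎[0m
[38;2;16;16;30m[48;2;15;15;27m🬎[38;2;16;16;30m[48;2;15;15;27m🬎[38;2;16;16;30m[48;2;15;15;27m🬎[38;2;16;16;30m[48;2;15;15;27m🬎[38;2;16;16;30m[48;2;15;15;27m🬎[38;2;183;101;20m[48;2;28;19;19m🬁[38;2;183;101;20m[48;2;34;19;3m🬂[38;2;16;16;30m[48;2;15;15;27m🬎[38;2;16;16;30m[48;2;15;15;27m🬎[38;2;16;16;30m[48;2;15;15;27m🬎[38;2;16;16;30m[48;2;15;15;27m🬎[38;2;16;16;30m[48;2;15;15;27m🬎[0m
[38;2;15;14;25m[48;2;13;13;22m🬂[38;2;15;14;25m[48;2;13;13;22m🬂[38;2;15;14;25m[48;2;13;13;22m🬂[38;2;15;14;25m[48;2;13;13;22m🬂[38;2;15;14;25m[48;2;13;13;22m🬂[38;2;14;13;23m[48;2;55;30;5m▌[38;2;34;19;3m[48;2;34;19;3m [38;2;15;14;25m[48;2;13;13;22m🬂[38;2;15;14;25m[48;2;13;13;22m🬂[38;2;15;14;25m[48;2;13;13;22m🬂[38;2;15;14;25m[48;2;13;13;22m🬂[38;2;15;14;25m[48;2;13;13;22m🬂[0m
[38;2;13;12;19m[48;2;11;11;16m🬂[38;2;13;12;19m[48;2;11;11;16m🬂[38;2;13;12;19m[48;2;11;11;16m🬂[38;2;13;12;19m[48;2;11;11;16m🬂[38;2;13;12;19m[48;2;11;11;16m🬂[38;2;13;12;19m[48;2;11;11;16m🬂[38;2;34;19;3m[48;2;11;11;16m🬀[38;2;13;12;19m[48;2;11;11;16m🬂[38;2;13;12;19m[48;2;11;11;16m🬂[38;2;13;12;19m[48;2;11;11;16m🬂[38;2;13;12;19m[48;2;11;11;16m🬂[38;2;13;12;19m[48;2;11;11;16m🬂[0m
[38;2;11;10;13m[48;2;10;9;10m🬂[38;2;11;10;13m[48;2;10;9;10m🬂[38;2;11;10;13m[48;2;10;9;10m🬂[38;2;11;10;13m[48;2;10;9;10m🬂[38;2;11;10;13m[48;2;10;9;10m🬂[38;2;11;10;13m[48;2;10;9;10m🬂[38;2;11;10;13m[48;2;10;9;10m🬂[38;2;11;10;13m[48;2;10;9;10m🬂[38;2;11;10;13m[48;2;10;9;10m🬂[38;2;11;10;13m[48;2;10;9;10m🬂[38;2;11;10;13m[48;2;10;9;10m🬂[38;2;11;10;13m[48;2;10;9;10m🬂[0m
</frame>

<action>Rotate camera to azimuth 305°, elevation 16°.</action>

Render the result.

<frame>
[38;2;20;20;42m[48;2;19;19;39m🬎[38;2;20;20;42m[48;2;19;19;39m🬎[38;2;20;20;42m[48;2;19;19;39m🬎[38;2;20;20;42m[48;2;19;19;39m🬎[38;2;20;20;42m[48;2;19;19;39m🬎[38;2;20;20;42m[48;2;19;19;39m🬎[38;2;20;20;42m[48;2;19;19;39m🬎[38;2;20;20;42m[48;2;19;19;39m🬎[38;2;20;20;42m[48;2;19;19;39m🬎[38;2;20;20;42m[48;2;19;19;39m🬎[38;2;20;20;42m[48;2;19;19;39m🬎[38;2;20;20;42m[48;2;19;19;39m🬎[0m
[38;2;18;18;36m[48;2;17;17;33m🬎[38;2;18;18;36m[48;2;17;17;33m🬎[38;2;18;18;36m[48;2;17;17;33m🬎[38;2;18;18;36m[48;2;17;17;33m🬎[38;2;18;18;36m[48;2;17;17;33m🬎[38;2;18;18;36m[48;2;17;17;33m🬎[38;2;18;18;36m[48;2;17;17;33m🬎[38;2;18;18;36m[48;2;17;17;33m🬎[38;2;18;18;36m[48;2;17;17;33m🬎[38;2;18;18;36m[48;2;17;17;33m🬎[38;2;18;18;36m[48;2;17;17;33m🬎[38;2;18;18;36m[48;2;17;17;33m🬎[0m
[38;2;16;16;30m[48;2;15;15;27m🬎[38;2;16;16;30m[48;2;15;15;27m🬎[38;2;16;16;30m[48;2;15;15;27m🬎[38;2;16;16;30m[48;2;15;15;27m🬎[38;2;16;16;30m[48;2;15;15;27m🬎[38;2;16;15;29m[48;2;86;47;9m▌[38;2;34;19;3m[48;2;34;19;3m [38;2;16;16;30m[48;2;15;15;27m🬎[38;2;16;16;30m[48;2;15;15;27m🬎[38;2;16;16;30m[48;2;15;15;27m🬎[38;2;16;16;30m[48;2;15;15;27m🬎[38;2;16;16;30m[48;2;15;15;27m🬎[0m
[38;2;15;14;25m[48;2;13;13;22m🬂[38;2;15;14;25m[48;2;13;13;22m🬂[38;2;15;14;25m[48;2;13;13;22m🬂[38;2;15;14;25m[48;2;13;13;22m🬂[38;2;15;14;25m[48;2;13;13;22m🬂[38;2;14;13;23m[48;2;90;49;10m▌[38;2;34;19;3m[48;2;34;19;3m [38;2;15;14;25m[48;2;13;13;22m🬂[38;2;15;14;25m[48;2;13;13;22m🬂[38;2;15;14;25m[48;2;13;13;22m🬂[38;2;15;14;25m[48;2;13;13;22m🬂[38;2;15;14;25m[48;2;13;13;22m🬂[0m
[38;2;13;12;19m[48;2;11;11;16m🬂[38;2;13;12;19m[48;2;11;11;16m🬂[38;2;13;12;19m[48;2;11;11;16m🬂[38;2;13;12;19m[48;2;11;11;16m🬂[38;2;13;12;19m[48;2;11;11;16m🬂[38;2;92;51;10m[48;2;11;11;16m🬁[38;2;34;19;3m[48;2;11;11;16m🬂[38;2;13;12;19m[48;2;11;11;16m🬂[38;2;13;12;19m[48;2;11;11;16m🬂[38;2;13;12;19m[48;2;11;11;16m🬂[38;2;13;12;19m[48;2;11;11;16m🬂[38;2;13;12;19m[48;2;11;11;16m🬂[0m
[38;2;11;10;13m[48;2;10;9;10m🬂[38;2;11;10;13m[48;2;10;9;10m🬂[38;2;11;10;13m[48;2;10;9;10m🬂[38;2;11;10;13m[48;2;10;9;10m🬂[38;2;11;10;13m[48;2;10;9;10m🬂[38;2;11;10;13m[48;2;10;9;10m🬂[38;2;11;10;13m[48;2;10;9;10m🬂[38;2;11;10;13m[48;2;10;9;10m🬂[38;2;11;10;13m[48;2;10;9;10m🬂[38;2;11;10;13m[48;2;10;9;10m🬂[38;2;11;10;13m[48;2;10;9;10m🬂[38;2;11;10;13m[48;2;10;9;10m🬂[0m
</frame>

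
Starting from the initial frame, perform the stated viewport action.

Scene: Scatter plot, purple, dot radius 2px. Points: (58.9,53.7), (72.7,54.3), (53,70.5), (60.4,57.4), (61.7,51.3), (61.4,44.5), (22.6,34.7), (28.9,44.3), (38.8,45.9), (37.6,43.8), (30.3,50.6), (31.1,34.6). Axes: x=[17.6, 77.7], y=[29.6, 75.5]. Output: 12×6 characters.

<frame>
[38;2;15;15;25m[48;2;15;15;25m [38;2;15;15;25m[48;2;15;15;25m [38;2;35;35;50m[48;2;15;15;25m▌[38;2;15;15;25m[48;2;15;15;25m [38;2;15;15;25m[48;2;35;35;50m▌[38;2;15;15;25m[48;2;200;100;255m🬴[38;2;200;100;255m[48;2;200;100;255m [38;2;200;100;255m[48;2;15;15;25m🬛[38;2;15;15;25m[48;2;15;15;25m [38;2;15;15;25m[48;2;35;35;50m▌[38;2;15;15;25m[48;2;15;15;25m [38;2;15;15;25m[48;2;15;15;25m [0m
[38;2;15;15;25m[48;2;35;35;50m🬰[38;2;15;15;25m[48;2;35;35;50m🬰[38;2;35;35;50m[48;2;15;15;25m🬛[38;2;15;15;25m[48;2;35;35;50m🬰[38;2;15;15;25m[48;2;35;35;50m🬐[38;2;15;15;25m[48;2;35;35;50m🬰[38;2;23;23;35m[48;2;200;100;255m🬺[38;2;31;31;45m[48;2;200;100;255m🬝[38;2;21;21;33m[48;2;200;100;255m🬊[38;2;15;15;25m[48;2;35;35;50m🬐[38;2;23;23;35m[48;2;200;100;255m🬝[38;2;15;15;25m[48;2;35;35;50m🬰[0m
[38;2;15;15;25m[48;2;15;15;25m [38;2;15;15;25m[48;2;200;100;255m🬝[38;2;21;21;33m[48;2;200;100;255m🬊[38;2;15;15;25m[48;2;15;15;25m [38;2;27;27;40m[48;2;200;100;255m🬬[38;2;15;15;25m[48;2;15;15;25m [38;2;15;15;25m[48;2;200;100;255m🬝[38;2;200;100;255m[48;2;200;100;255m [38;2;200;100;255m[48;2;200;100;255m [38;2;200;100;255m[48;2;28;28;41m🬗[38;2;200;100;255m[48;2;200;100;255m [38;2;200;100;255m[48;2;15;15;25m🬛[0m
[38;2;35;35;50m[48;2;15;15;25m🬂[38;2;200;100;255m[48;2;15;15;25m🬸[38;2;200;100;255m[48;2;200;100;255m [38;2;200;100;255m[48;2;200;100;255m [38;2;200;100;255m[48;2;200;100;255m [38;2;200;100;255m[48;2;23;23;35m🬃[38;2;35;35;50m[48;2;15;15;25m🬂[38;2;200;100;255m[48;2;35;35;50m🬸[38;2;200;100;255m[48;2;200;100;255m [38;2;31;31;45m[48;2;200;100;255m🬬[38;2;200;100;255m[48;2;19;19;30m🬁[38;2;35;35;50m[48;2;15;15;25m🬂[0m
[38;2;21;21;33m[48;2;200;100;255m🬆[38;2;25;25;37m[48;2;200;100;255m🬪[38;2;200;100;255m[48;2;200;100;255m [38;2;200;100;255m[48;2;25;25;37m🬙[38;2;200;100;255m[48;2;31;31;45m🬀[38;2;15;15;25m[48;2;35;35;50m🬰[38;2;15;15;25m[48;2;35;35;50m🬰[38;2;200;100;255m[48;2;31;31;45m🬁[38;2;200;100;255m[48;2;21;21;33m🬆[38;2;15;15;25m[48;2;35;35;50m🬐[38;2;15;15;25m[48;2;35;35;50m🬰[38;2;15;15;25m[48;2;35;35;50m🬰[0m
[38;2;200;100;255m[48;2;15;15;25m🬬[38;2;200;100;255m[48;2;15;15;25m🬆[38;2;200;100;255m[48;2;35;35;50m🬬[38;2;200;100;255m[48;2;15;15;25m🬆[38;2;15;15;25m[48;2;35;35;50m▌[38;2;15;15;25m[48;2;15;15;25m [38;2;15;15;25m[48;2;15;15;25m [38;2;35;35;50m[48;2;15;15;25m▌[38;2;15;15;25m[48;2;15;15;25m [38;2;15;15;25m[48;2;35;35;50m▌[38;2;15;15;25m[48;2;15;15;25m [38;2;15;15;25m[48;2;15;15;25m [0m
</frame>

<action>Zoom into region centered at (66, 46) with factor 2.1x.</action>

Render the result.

<frame>
[38;2;15;15;25m[48;2;15;15;25m [38;2;15;15;25m[48;2;200;100;255m🬝[38;2;200;100;255m[48;2;200;100;255m [38;2;200;100;255m[48;2;200;100;255m [38;2;200;100;255m[48;2;30;30;43m🬐[38;2;15;15;25m[48;2;15;15;25m [38;2;15;15;25m[48;2;15;15;25m [38;2;28;28;41m[48;2;200;100;255m🬆[38;2;200;100;255m[48;2;15;15;25m🬺[38;2;27;27;40m[48;2;200;100;255m🬬[38;2;15;15;25m[48;2;15;15;25m [38;2;15;15;25m[48;2;15;15;25m [0m
[38;2;15;15;25m[48;2;35;35;50m🬰[38;2;15;15;25m[48;2;35;35;50m🬰[38;2;200;100;255m[48;2;28;28;41m🬊[38;2;200;100;255m[48;2;15;15;25m🬬[38;2;200;100;255m[48;2;200;100;255m [38;2;19;19;30m[48;2;200;100;255m🬸[38;2;15;15;25m[48;2;35;35;50m🬰[38;2;200;100;255m[48;2;31;31;45m🬁[38;2;200;100;255m[48;2;21;21;33m🬆[38;2;15;15;25m[48;2;35;35;50m🬐[38;2;15;15;25m[48;2;35;35;50m🬰[38;2;15;15;25m[48;2;35;35;50m🬰[0m
[38;2;15;15;25m[48;2;15;15;25m [38;2;15;15;25m[48;2;15;15;25m [38;2;35;35;50m[48;2;15;15;25m▌[38;2;15;15;25m[48;2;200;100;255m🬆[38;2;200;100;255m[48;2;30;30;43m🬐[38;2;15;15;25m[48;2;15;15;25m [38;2;15;15;25m[48;2;15;15;25m [38;2;35;35;50m[48;2;15;15;25m▌[38;2;15;15;25m[48;2;15;15;25m [38;2;15;15;25m[48;2;35;35;50m▌[38;2;15;15;25m[48;2;15;15;25m [38;2;15;15;25m[48;2;15;15;25m [0m
[38;2;35;35;50m[48;2;15;15;25m🬂[38;2;35;35;50m[48;2;15;15;25m🬂[38;2;200;100;255m[48;2;27;27;40m🬁[38;2;200;100;255m[48;2;15;15;25m🬬[38;2;200;100;255m[48;2;28;28;41m🬆[38;2;35;35;50m[48;2;15;15;25m🬂[38;2;35;35;50m[48;2;15;15;25m🬂[38;2;35;35;50m[48;2;15;15;25m🬕[38;2;35;35;50m[48;2;15;15;25m🬂[38;2;35;35;50m[48;2;15;15;25m🬨[38;2;35;35;50m[48;2;15;15;25m🬂[38;2;35;35;50m[48;2;15;15;25m🬂[0m
[38;2;15;15;25m[48;2;35;35;50m🬰[38;2;15;15;25m[48;2;35;35;50m🬰[38;2;35;35;50m[48;2;15;15;25m🬛[38;2;15;15;25m[48;2;35;35;50m🬰[38;2;15;15;25m[48;2;35;35;50m🬐[38;2;15;15;25m[48;2;35;35;50m🬰[38;2;15;15;25m[48;2;35;35;50m🬰[38;2;35;35;50m[48;2;15;15;25m🬛[38;2;15;15;25m[48;2;35;35;50m🬰[38;2;15;15;25m[48;2;35;35;50m🬐[38;2;15;15;25m[48;2;35;35;50m🬰[38;2;15;15;25m[48;2;35;35;50m🬰[0m
[38;2;15;15;25m[48;2;15;15;25m [38;2;15;15;25m[48;2;15;15;25m [38;2;35;35;50m[48;2;15;15;25m▌[38;2;15;15;25m[48;2;15;15;25m [38;2;15;15;25m[48;2;35;35;50m▌[38;2;15;15;25m[48;2;15;15;25m [38;2;15;15;25m[48;2;15;15;25m [38;2;35;35;50m[48;2;15;15;25m▌[38;2;15;15;25m[48;2;15;15;25m [38;2;15;15;25m[48;2;35;35;50m▌[38;2;15;15;25m[48;2;15;15;25m [38;2;15;15;25m[48;2;15;15;25m [0m
</frame>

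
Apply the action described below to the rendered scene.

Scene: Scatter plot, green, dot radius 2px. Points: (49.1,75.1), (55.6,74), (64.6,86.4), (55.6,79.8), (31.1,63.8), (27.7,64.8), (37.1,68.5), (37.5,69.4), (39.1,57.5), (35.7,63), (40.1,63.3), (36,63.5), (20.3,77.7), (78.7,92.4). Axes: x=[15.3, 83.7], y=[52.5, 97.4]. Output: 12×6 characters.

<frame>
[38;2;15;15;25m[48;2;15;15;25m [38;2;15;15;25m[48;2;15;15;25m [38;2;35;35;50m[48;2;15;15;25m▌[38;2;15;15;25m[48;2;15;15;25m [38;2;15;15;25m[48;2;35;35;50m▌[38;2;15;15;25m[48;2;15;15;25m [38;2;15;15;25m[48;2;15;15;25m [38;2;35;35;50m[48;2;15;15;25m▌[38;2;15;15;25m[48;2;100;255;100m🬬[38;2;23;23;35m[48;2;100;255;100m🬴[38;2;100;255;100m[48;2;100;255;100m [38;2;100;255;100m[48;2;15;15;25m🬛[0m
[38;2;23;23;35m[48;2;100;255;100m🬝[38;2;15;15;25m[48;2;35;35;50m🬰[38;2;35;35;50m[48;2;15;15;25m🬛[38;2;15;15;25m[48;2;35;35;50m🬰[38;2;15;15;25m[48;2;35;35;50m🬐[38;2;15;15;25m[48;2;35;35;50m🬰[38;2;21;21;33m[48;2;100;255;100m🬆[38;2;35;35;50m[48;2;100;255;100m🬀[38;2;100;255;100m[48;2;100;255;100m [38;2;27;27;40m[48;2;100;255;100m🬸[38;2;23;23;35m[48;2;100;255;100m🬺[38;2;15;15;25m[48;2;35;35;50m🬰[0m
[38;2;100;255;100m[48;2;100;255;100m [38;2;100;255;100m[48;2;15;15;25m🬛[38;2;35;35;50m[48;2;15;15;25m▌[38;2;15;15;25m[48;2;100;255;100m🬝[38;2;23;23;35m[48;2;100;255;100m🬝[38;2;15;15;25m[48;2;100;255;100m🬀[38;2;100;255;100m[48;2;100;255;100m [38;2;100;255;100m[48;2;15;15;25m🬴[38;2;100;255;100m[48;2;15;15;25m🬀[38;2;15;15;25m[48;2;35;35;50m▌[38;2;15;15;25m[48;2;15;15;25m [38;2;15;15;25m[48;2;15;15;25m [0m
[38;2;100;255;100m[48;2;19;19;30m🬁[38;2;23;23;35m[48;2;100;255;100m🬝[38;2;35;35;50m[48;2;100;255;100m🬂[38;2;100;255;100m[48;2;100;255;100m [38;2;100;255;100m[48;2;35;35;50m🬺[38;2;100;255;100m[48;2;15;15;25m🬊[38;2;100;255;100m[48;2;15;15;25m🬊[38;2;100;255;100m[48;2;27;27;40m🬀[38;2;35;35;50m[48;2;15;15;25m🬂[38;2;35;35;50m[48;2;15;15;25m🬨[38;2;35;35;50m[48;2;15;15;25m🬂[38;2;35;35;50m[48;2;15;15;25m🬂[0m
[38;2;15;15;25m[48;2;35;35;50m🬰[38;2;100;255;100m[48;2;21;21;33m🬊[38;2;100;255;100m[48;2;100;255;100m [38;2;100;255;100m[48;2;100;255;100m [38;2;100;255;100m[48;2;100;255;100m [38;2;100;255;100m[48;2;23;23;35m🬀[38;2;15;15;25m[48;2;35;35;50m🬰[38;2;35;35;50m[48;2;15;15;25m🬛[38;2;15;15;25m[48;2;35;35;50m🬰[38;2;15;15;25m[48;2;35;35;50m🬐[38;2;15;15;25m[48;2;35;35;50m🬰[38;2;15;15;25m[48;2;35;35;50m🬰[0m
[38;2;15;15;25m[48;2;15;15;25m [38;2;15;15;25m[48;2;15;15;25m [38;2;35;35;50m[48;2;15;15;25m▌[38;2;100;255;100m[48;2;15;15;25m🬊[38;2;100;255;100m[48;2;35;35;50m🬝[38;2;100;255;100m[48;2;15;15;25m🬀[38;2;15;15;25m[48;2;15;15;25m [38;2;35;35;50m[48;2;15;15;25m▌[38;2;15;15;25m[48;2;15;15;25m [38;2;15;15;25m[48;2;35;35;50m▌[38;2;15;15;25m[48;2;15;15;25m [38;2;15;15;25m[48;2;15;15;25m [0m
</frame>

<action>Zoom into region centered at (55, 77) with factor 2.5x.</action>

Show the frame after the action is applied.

<frame>
[38;2;15;15;25m[48;2;15;15;25m [38;2;15;15;25m[48;2;15;15;25m [38;2;35;35;50m[48;2;15;15;25m▌[38;2;15;15;25m[48;2;15;15;25m [38;2;15;15;25m[48;2;35;35;50m▌[38;2;15;15;25m[48;2;15;15;25m [38;2;15;15;25m[48;2;15;15;25m [38;2;35;35;50m[48;2;15;15;25m▌[38;2;15;15;25m[48;2;100;255;100m🬺[38;2;100;255;100m[48;2;15;15;25m🬬[38;2;100;255;100m[48;2;15;15;25m🬆[38;2;15;15;25m[48;2;15;15;25m [0m
[38;2;15;15;25m[48;2;35;35;50m🬰[38;2;15;15;25m[48;2;35;35;50m🬰[38;2;35;35;50m[48;2;15;15;25m🬛[38;2;15;15;25m[48;2;35;35;50m🬰[38;2;15;15;25m[48;2;35;35;50m🬐[38;2;21;21;33m[48;2;100;255;100m🬆[38;2;100;255;100m[48;2;15;15;25m🬺[38;2;27;27;40m[48;2;100;255;100m🬬[38;2;15;15;25m[48;2;35;35;50m🬰[38;2;15;15;25m[48;2;35;35;50m🬐[38;2;15;15;25m[48;2;35;35;50m🬰[38;2;15;15;25m[48;2;35;35;50m🬰[0m
[38;2;15;15;25m[48;2;15;15;25m [38;2;15;15;25m[48;2;15;15;25m [38;2;35;35;50m[48;2;15;15;25m▌[38;2;15;15;25m[48;2;100;255;100m🬬[38;2;15;15;25m[48;2;35;35;50m▌[38;2;15;15;25m[48;2;100;255;100m🬺[38;2;100;255;100m[48;2;15;15;25m🬆[38;2;35;35;50m[48;2;15;15;25m▌[38;2;15;15;25m[48;2;15;15;25m [38;2;15;15;25m[48;2;35;35;50m▌[38;2;15;15;25m[48;2;15;15;25m [38;2;15;15;25m[48;2;15;15;25m [0m
[38;2;35;35;50m[48;2;15;15;25m🬂[38;2;35;35;50m[48;2;15;15;25m🬂[38;2;35;35;50m[48;2;100;255;100m🬐[38;2;100;255;100m[48;2;100;255;100m [38;2;100;255;100m[48;2;31;31;45m🬃[38;2;28;28;41m[48;2;100;255;100m🬆[38;2;100;255;100m[48;2;35;35;50m🬺[38;2;27;27;40m[48;2;100;255;100m🬬[38;2;35;35;50m[48;2;15;15;25m🬂[38;2;35;35;50m[48;2;15;15;25m🬨[38;2;35;35;50m[48;2;15;15;25m🬂[38;2;35;35;50m[48;2;15;15;25m🬂[0m
[38;2;15;15;25m[48;2;35;35;50m🬰[38;2;15;15;25m[48;2;35;35;50m🬰[38;2;35;35;50m[48;2;15;15;25m🬛[38;2;100;255;100m[48;2;23;23;35m🬀[38;2;15;15;25m[48;2;35;35;50m🬐[38;2;23;23;35m[48;2;100;255;100m🬺[38;2;100;255;100m[48;2;21;21;33m🬆[38;2;35;35;50m[48;2;15;15;25m🬛[38;2;15;15;25m[48;2;35;35;50m🬰[38;2;15;15;25m[48;2;35;35;50m🬐[38;2;15;15;25m[48;2;35;35;50m🬰[38;2;15;15;25m[48;2;35;35;50m🬰[0m
[38;2;15;15;25m[48;2;15;15;25m [38;2;15;15;25m[48;2;15;15;25m [38;2;35;35;50m[48;2;15;15;25m▌[38;2;15;15;25m[48;2;15;15;25m [38;2;15;15;25m[48;2;35;35;50m▌[38;2;15;15;25m[48;2;15;15;25m [38;2;15;15;25m[48;2;15;15;25m [38;2;35;35;50m[48;2;15;15;25m▌[38;2;15;15;25m[48;2;15;15;25m [38;2;15;15;25m[48;2;35;35;50m▌[38;2;15;15;25m[48;2;15;15;25m [38;2;15;15;25m[48;2;15;15;25m [0m
</frame>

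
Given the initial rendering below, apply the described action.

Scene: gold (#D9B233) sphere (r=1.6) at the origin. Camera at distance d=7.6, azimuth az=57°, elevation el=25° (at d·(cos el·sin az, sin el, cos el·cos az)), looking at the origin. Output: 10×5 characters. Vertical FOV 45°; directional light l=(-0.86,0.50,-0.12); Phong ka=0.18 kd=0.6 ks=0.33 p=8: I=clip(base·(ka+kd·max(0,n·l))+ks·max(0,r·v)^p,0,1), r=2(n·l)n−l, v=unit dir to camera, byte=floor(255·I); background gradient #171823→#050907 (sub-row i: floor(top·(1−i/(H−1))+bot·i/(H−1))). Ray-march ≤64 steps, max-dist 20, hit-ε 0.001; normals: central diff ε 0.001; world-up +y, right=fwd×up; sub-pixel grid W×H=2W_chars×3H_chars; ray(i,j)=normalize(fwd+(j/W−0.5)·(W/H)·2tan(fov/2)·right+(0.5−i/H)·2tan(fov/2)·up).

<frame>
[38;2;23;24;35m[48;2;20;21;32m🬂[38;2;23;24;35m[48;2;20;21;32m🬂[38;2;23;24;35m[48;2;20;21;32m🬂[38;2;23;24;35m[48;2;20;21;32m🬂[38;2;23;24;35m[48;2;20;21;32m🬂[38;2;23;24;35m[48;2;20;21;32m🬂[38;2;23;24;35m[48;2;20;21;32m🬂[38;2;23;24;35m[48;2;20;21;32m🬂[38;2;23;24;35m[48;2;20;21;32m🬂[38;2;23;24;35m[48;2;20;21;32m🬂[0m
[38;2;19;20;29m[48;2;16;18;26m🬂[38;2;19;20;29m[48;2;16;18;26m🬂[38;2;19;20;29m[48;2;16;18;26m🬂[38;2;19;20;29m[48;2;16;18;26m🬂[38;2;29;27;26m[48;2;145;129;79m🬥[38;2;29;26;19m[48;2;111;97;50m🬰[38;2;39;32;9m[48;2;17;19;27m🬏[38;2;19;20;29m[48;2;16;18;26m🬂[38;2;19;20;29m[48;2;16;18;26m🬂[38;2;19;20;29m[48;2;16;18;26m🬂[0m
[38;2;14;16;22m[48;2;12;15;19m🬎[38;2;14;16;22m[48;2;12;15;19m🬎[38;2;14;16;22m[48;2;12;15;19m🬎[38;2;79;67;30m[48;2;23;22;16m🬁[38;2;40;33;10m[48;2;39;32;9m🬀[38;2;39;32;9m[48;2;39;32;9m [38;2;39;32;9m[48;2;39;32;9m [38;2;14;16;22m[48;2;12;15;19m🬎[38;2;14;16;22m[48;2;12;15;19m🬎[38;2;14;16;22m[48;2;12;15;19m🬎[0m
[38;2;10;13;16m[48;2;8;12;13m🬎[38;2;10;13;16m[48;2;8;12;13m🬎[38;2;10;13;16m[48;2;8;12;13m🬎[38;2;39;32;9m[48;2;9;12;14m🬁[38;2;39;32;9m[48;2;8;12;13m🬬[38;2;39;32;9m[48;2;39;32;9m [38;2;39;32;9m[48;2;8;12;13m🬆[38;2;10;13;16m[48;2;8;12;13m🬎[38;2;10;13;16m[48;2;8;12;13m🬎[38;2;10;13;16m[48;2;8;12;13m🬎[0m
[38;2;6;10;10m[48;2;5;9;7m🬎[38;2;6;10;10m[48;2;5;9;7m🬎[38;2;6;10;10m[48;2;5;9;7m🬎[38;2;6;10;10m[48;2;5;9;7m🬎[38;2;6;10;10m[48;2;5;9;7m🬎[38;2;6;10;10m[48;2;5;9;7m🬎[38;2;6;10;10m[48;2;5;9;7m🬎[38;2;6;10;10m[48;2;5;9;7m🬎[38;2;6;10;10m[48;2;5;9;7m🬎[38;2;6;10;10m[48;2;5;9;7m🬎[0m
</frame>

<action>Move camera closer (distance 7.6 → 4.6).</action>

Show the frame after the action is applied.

<frame>
[38;2;23;24;35m[48;2;20;21;32m🬂[38;2;23;24;35m[48;2;20;21;32m🬂[38;2;23;24;35m[48;2;20;21;32m🬂[38;2;21;22;33m[48;2;169;154;104m🬝[38;2;22;23;34m[48;2;126;113;68m🬆[38;2;45;40;31m[48;2;119;104;53m🬰[38;2;22;23;34m[48;2;54;45;16m🬎[38;2;23;24;35m[48;2;20;21;32m🬂[38;2;23;24;35m[48;2;20;21;32m🬂[38;2;23;24;35m[48;2;20;21;32m🬂[0m
[38;2;19;20;29m[48;2;16;18;26m🬂[38;2;19;20;29m[48;2;16;18;26m🬂[38;2;27;26;26m[48;2;95;82;40m🬥[38;2;111;100;61m[48;2;47;39;14m🬂[38;2;61;52;24m[48;2;40;33;10m🬀[38;2;40;33;10m[48;2;39;32;9m🬀[38;2;39;32;9m[48;2;39;32;9m [38;2;39;32;9m[48;2;19;20;29m🬺[38;2;39;32;9m[48;2;17;19;27m🬏[38;2;19;20;29m[48;2;16;18;26m🬂[0m
[38;2;14;16;22m[48;2;12;15;19m🬎[38;2;14;16;22m[48;2;12;15;19m🬎[38;2;56;47;17m[48;2;39;32;9m🬀[38;2;39;32;9m[48;2;39;32;9m [38;2;39;32;9m[48;2;39;32;9m [38;2;39;32;9m[48;2;39;32;9m [38;2;39;32;9m[48;2;39;32;9m [38;2;39;32;9m[48;2;39;32;9m [38;2;39;32;9m[48;2;13;16;21m▌[38;2;14;16;22m[48;2;12;15;19m🬎[0m
[38;2;10;13;16m[48;2;8;12;13m🬎[38;2;10;13;16m[48;2;8;12;13m🬎[38;2;39;32;9m[48;2;8;12;13m🬬[38;2;39;32;9m[48;2;39;32;9m [38;2;39;32;9m[48;2;39;32;9m [38;2;39;32;9m[48;2;39;32;9m [38;2;39;32;9m[48;2;39;32;9m [38;2;39;32;9m[48;2;39;32;9m [38;2;39;32;9m[48;2;9;12;14m🬄[38;2;10;13;16m[48;2;8;12;13m🬎[0m
[38;2;6;10;10m[48;2;5;9;7m🬎[38;2;6;10;10m[48;2;5;9;7m🬎[38;2;6;10;10m[48;2;5;9;7m🬎[38;2;39;32;9m[48;2;5;9;7m🬊[38;2;39;32;9m[48;2;5;9;7m🬬[38;2;39;32;9m[48;2;39;32;9m [38;2;39;32;9m[48;2;5;9;7m🬎[38;2;39;32;9m[48;2;5;9;8m🬀[38;2;6;10;10m[48;2;5;9;7m🬎[38;2;6;10;10m[48;2;5;9;7m🬎[0m
</frame>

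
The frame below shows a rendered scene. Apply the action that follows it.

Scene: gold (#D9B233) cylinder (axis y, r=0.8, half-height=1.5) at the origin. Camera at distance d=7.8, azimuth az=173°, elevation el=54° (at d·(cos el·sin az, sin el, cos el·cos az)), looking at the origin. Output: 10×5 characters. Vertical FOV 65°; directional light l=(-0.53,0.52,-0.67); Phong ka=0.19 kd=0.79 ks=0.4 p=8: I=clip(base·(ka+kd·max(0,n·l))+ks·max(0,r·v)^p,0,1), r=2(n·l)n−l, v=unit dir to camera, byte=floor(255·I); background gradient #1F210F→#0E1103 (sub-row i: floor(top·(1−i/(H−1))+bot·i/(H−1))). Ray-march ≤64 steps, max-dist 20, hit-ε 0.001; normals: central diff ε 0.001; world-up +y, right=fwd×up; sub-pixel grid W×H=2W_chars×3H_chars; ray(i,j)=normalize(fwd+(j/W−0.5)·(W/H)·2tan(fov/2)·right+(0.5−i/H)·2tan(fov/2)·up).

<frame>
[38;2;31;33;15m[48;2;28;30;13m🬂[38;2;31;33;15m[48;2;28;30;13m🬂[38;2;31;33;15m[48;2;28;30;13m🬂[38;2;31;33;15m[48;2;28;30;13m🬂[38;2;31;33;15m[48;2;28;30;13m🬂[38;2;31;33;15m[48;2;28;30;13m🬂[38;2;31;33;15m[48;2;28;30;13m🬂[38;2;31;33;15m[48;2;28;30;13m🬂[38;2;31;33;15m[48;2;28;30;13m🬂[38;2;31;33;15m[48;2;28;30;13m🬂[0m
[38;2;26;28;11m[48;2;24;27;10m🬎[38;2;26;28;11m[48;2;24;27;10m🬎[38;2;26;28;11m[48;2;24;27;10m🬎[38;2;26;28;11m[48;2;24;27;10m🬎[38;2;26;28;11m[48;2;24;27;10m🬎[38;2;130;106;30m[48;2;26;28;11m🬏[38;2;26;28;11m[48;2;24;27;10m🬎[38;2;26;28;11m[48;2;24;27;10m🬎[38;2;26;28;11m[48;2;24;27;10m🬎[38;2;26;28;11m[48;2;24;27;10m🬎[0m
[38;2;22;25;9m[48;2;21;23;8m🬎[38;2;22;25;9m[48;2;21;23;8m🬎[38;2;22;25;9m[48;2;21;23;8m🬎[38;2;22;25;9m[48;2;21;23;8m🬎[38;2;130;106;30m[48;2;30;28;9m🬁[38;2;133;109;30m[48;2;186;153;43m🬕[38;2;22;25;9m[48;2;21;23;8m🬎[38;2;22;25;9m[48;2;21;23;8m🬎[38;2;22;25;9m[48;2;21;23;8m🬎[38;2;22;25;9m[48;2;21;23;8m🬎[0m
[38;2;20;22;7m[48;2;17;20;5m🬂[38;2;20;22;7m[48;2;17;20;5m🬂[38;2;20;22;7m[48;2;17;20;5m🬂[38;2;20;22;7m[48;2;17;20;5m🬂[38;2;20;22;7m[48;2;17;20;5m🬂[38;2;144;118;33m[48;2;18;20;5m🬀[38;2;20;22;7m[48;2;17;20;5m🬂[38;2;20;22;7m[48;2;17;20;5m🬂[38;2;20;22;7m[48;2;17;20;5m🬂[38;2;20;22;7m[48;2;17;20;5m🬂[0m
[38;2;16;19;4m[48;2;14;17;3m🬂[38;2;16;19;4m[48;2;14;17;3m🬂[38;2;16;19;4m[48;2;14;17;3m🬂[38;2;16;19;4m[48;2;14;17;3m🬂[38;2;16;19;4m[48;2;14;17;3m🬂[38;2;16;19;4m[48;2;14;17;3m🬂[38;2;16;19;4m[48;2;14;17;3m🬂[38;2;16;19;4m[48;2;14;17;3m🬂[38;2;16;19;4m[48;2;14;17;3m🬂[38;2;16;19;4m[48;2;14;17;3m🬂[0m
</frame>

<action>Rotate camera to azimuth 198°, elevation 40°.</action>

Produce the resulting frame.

<frame>
[38;2;31;33;15m[48;2;28;30;13m🬂[38;2;31;33;15m[48;2;28;30;13m🬂[38;2;31;33;15m[48;2;28;30;13m🬂[38;2;31;33;15m[48;2;28;30;13m🬂[38;2;31;33;15m[48;2;28;30;13m🬂[38;2;31;33;15m[48;2;28;30;13m🬂[38;2;31;33;15m[48;2;28;30;13m🬂[38;2;31;33;15m[48;2;28;30;13m🬂[38;2;31;33;15m[48;2;28;30;13m🬂[38;2;31;33;15m[48;2;28;30;13m🬂[0m
[38;2;26;28;11m[48;2;24;27;10m🬎[38;2;26;28;11m[48;2;24;27;10m🬎[38;2;26;28;11m[48;2;24;27;10m🬎[38;2;26;28;11m[48;2;24;27;10m🬎[38;2;26;28;11m[48;2;24;27;10m🬎[38;2;130;106;30m[48;2;26;28;11m🬏[38;2;26;28;11m[48;2;24;27;10m🬎[38;2;26;28;11m[48;2;24;27;10m🬎[38;2;26;28;11m[48;2;24;27;10m🬎[38;2;26;28;11m[48;2;24;27;10m🬎[0m
[38;2;22;25;9m[48;2;21;23;8m🬎[38;2;22;25;9m[48;2;21;23;8m🬎[38;2;22;25;9m[48;2;21;23;8m🬎[38;2;22;25;9m[48;2;21;23;8m🬎[38;2;104;85;24m[48;2;22;24;8m▐[38;2;130;106;30m[48;2;173;142;40m🬂[38;2;22;25;9m[48;2;21;23;8m🬎[38;2;22;25;9m[48;2;21;23;8m🬎[38;2;22;25;9m[48;2;21;23;8m🬎[38;2;22;25;9m[48;2;21;23;8m🬎[0m
[38;2;20;22;7m[48;2;17;20;5m🬂[38;2;20;22;7m[48;2;17;20;5m🬂[38;2;20;22;7m[48;2;17;20;5m🬂[38;2;20;22;7m[48;2;17;20;5m🬂[38;2;66;54;15m[48;2;18;20;5m🬁[38;2;166;136;38m[48;2;17;20;5m🬂[38;2;20;22;7m[48;2;17;20;5m🬂[38;2;20;22;7m[48;2;17;20;5m🬂[38;2;20;22;7m[48;2;17;20;5m🬂[38;2;20;22;7m[48;2;17;20;5m🬂[0m
[38;2;16;19;4m[48;2;14;17;3m🬂[38;2;16;19;4m[48;2;14;17;3m🬂[38;2;16;19;4m[48;2;14;17;3m🬂[38;2;16;19;4m[48;2;14;17;3m🬂[38;2;16;19;4m[48;2;14;17;3m🬂[38;2;16;19;4m[48;2;14;17;3m🬂[38;2;16;19;4m[48;2;14;17;3m🬂[38;2;16;19;4m[48;2;14;17;3m🬂[38;2;16;19;4m[48;2;14;17;3m🬂[38;2;16;19;4m[48;2;14;17;3m🬂[0m
</frame>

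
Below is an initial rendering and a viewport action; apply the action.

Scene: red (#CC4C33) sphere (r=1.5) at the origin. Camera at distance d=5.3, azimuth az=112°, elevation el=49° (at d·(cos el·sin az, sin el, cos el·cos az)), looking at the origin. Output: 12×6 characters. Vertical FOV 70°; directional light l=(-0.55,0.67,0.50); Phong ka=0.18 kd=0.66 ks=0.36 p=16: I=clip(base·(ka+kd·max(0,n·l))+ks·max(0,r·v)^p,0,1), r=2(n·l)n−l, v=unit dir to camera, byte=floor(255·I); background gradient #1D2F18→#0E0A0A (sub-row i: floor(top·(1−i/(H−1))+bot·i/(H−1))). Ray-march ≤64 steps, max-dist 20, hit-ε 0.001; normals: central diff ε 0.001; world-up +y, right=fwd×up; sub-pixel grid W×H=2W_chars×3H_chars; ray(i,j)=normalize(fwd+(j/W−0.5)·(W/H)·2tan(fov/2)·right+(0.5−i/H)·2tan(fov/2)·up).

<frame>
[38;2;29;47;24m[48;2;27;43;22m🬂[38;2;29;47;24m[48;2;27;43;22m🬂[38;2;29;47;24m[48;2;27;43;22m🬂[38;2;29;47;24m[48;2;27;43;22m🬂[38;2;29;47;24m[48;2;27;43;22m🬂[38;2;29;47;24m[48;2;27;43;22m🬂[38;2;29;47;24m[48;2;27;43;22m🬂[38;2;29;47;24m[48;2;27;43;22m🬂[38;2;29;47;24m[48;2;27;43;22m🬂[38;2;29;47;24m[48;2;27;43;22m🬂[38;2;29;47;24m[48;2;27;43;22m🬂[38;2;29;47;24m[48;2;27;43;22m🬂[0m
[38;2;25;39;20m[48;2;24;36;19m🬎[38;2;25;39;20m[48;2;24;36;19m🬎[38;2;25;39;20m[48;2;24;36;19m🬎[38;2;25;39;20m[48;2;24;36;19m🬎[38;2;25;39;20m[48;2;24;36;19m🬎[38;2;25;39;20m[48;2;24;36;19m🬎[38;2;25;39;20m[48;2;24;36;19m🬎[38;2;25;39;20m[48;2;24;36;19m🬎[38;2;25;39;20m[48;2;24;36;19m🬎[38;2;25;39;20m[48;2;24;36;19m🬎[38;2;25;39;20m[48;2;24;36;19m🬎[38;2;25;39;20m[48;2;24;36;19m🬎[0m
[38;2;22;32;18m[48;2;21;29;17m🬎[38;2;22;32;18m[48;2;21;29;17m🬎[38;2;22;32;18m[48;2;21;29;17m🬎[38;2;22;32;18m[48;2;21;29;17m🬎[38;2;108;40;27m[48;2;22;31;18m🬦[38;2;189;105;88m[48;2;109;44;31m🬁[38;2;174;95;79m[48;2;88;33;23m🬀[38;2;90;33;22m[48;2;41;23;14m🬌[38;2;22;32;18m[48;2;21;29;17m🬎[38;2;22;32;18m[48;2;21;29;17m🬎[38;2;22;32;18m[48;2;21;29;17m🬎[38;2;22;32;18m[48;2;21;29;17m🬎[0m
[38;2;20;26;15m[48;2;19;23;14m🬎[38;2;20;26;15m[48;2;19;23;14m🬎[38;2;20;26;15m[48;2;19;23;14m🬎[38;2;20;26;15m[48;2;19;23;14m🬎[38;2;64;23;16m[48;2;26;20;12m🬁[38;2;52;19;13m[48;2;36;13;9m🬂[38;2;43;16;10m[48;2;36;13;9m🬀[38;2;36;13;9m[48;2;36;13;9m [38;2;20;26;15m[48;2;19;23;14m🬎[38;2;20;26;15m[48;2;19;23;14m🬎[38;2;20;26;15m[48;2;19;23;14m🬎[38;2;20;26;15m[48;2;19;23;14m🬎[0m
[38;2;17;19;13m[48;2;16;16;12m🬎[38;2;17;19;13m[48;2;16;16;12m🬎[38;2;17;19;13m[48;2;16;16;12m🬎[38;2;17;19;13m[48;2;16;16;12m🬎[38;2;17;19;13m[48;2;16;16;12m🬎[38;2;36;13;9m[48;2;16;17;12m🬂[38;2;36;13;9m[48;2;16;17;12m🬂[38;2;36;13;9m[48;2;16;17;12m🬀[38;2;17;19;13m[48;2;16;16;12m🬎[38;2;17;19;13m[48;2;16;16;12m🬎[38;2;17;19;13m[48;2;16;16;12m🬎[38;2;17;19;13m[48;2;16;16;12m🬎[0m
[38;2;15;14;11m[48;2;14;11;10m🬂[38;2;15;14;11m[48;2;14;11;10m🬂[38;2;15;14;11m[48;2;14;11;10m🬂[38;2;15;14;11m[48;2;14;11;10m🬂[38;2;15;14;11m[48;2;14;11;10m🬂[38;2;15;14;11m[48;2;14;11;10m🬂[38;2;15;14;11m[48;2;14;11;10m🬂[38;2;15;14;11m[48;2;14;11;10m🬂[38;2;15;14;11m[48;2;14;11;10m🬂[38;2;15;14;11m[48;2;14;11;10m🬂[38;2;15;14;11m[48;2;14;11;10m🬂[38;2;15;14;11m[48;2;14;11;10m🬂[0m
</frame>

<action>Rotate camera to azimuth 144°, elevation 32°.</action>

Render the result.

<frame>
[38;2;29;47;24m[48;2;27;43;22m🬂[38;2;29;47;24m[48;2;27;43;22m🬂[38;2;29;47;24m[48;2;27;43;22m🬂[38;2;29;47;24m[48;2;27;43;22m🬂[38;2;29;47;24m[48;2;27;43;22m🬂[38;2;29;47;24m[48;2;27;43;22m🬂[38;2;29;47;24m[48;2;27;43;22m🬂[38;2;29;47;24m[48;2;27;43;22m🬂[38;2;29;47;24m[48;2;27;43;22m🬂[38;2;29;47;24m[48;2;27;43;22m🬂[38;2;29;47;24m[48;2;27;43;22m🬂[38;2;29;47;24m[48;2;27;43;22m🬂[0m
[38;2;25;39;20m[48;2;24;36;19m🬎[38;2;25;39;20m[48;2;24;36;19m🬎[38;2;25;39;20m[48;2;24;36;19m🬎[38;2;25;39;20m[48;2;24;36;19m🬎[38;2;25;39;20m[48;2;24;36;19m🬎[38;2;25;39;20m[48;2;24;36;19m🬎[38;2;25;39;20m[48;2;24;36;19m🬎[38;2;25;39;20m[48;2;24;36;19m🬎[38;2;25;39;20m[48;2;24;36;19m🬎[38;2;25;39;20m[48;2;24;36;19m🬎[38;2;25;39;20m[48;2;24;36;19m🬎[38;2;25;39;20m[48;2;24;36;19m🬎[0m
[38;2;22;32;18m[48;2;21;29;17m🬎[38;2;22;32;18m[48;2;21;29;17m🬎[38;2;22;32;18m[48;2;21;29;17m🬎[38;2;22;32;18m[48;2;21;29;17m🬎[38;2;62;23;15m[48;2;25;27;16m🬇[38;2;101;42;30m[48;2;45;16;11m🬂[38;2;160;99;87m[48;2;47;17;12m🬂[38;2;106;41;28m[48;2;47;23;15m🬈[38;2;22;32;18m[48;2;21;29;17m🬎[38;2;22;32;18m[48;2;21;29;17m🬎[38;2;22;32;18m[48;2;21;29;17m🬎[38;2;22;32;18m[48;2;21;29;17m🬎[0m
[38;2;20;26;15m[48;2;19;23;14m🬎[38;2;20;26;15m[48;2;19;23;14m🬎[38;2;20;26;15m[48;2;19;23;14m🬎[38;2;20;26;15m[48;2;19;23;14m🬎[38;2;20;25;15m[48;2;36;13;9m▌[38;2;36;13;9m[48;2;36;13;9m [38;2;36;13;9m[48;2;36;13;9m [38;2;36;13;9m[48;2;36;13;9m [38;2;20;26;15m[48;2;19;23;14m🬎[38;2;20;26;15m[48;2;19;23;14m🬎[38;2;20;26;15m[48;2;19;23;14m🬎[38;2;20;26;15m[48;2;19;23;14m🬎[0m
[38;2;17;19;13m[48;2;16;16;12m🬎[38;2;17;19;13m[48;2;16;16;12m🬎[38;2;17;19;13m[48;2;16;16;12m🬎[38;2;17;19;13m[48;2;16;16;12m🬎[38;2;17;19;13m[48;2;16;16;12m🬎[38;2;36;13;9m[48;2;16;17;12m🬂[38;2;36;13;9m[48;2;16;17;12m🬂[38;2;36;13;9m[48;2;16;17;12m🬀[38;2;17;19;13m[48;2;16;16;12m🬎[38;2;17;19;13m[48;2;16;16;12m🬎[38;2;17;19;13m[48;2;16;16;12m🬎[38;2;17;19;13m[48;2;16;16;12m🬎[0m
[38;2;15;14;11m[48;2;14;11;10m🬂[38;2;15;14;11m[48;2;14;11;10m🬂[38;2;15;14;11m[48;2;14;11;10m🬂[38;2;15;14;11m[48;2;14;11;10m🬂[38;2;15;14;11m[48;2;14;11;10m🬂[38;2;15;14;11m[48;2;14;11;10m🬂[38;2;15;14;11m[48;2;14;11;10m🬂[38;2;15;14;11m[48;2;14;11;10m🬂[38;2;15;14;11m[48;2;14;11;10m🬂[38;2;15;14;11m[48;2;14;11;10m🬂[38;2;15;14;11m[48;2;14;11;10m🬂[38;2;15;14;11m[48;2;14;11;10m🬂[0m
</frame>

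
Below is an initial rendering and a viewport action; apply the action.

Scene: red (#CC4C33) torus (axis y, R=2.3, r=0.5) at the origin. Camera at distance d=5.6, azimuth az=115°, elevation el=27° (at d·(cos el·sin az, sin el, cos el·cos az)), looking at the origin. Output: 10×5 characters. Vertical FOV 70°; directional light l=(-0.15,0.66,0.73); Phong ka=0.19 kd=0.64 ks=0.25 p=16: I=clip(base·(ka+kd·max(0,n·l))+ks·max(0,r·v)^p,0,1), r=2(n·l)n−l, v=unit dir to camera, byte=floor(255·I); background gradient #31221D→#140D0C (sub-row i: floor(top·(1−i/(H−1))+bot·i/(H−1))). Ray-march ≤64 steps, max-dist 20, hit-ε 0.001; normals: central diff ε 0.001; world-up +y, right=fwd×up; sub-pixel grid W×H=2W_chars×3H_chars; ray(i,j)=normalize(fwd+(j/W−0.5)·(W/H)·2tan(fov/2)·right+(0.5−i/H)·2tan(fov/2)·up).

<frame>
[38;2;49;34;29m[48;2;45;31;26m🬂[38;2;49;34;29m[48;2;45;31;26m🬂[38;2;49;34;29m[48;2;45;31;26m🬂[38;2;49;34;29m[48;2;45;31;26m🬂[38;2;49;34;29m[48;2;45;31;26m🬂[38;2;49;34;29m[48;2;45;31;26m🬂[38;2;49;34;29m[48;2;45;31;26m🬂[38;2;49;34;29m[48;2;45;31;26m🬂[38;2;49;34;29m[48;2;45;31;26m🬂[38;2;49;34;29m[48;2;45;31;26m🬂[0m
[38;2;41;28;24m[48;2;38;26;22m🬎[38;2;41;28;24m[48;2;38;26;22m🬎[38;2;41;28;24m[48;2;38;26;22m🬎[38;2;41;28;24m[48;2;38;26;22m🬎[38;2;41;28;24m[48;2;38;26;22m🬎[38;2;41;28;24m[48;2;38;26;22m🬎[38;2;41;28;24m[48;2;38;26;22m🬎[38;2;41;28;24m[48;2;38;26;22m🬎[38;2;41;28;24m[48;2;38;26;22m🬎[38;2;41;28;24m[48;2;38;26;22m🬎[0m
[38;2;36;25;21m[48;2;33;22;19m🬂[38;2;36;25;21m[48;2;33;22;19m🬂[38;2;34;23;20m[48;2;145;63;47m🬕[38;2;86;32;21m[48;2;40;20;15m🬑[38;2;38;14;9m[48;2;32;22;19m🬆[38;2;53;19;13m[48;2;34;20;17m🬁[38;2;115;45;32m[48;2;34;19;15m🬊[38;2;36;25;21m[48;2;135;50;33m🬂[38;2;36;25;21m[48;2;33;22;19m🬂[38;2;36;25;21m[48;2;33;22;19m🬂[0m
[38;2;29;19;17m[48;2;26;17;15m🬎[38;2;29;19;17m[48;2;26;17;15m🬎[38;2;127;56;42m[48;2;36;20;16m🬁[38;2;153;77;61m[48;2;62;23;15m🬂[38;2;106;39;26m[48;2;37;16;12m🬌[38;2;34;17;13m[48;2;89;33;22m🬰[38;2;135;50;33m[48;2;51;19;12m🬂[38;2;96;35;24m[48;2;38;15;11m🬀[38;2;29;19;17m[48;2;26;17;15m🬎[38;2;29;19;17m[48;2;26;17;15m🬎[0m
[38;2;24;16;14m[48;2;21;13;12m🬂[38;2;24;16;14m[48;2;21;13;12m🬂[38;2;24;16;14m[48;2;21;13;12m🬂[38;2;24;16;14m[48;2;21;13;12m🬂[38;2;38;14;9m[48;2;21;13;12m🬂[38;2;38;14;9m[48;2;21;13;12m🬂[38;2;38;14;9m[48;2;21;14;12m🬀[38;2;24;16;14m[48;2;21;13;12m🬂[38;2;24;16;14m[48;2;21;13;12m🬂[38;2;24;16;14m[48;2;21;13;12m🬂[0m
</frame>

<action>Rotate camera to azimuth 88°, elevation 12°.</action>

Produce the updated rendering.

<frame>
[38;2;49;34;29m[48;2;45;31;26m🬂[38;2;49;34;29m[48;2;45;31;26m🬂[38;2;49;34;29m[48;2;45;31;26m🬂[38;2;49;34;29m[48;2;45;31;26m🬂[38;2;49;34;29m[48;2;45;31;26m🬂[38;2;49;34;29m[48;2;45;31;26m🬂[38;2;49;34;29m[48;2;45;31;26m🬂[38;2;49;34;29m[48;2;45;31;26m🬂[38;2;49;34;29m[48;2;45;31;26m🬂[38;2;49;34;29m[48;2;45;31;26m🬂[0m
[38;2;41;28;24m[48;2;38;26;22m🬎[38;2;41;28;24m[48;2;38;26;22m🬎[38;2;41;28;24m[48;2;38;26;22m🬎[38;2;41;28;24m[48;2;38;26;22m🬎[38;2;41;28;24m[48;2;38;26;22m🬎[38;2;41;28;24m[48;2;38;26;22m🬎[38;2;41;28;24m[48;2;38;26;22m🬎[38;2;41;28;24m[48;2;38;26;22m🬎[38;2;41;28;24m[48;2;38;26;22m🬎[38;2;41;28;24m[48;2;38;26;22m🬎[0m
[38;2;36;25;21m[48;2;33;22;19m🬂[38;2;36;25;21m[48;2;33;22;19m🬂[38;2;35;24;20m[48;2;137;55;39m🬆[38;2;37;19;15m[48;2;165;91;77m🬎[38;2;37;19;15m[48;2;113;46;32m🬎[38;2;42;21;16m[48;2;96;35;24m🬎[38;2;57;27;20m[48;2;126;47;32m🬰[38;2;138;51;34m[48;2;42;21;16m🬋[38;2;34;23;20m[48;2;38;14;9m🬬[38;2;36;25;21m[48;2;33;22;19m🬂[0m
[38;2;29;19;17m[48;2;26;17;15m🬎[38;2;29;19;17m[48;2;26;17;15m🬎[38;2;81;30;20m[48;2;27;18;16m🬁[38;2;77;28;18m[48;2;32;15;12m🬂[38;2;65;24;16m[48;2;32;15;12m🬂[38;2;49;18;12m[48;2;32;15;12m🬂[38;2;38;14;9m[48;2;26;17;15m🬎[38;2;38;14;9m[48;2;26;17;15m🬆[38;2;29;19;17m[48;2;26;17;15m🬎[38;2;29;19;17m[48;2;26;17;15m🬎[0m
[38;2;24;16;14m[48;2;21;13;12m🬂[38;2;24;16;14m[48;2;21;13;12m🬂[38;2;24;16;14m[48;2;21;13;12m🬂[38;2;24;16;14m[48;2;21;13;12m🬂[38;2;24;16;14m[48;2;21;13;12m🬂[38;2;24;16;14m[48;2;21;13;12m🬂[38;2;24;16;14m[48;2;21;13;12m🬂[38;2;24;16;14m[48;2;21;13;12m🬂[38;2;24;16;14m[48;2;21;13;12m🬂[38;2;24;16;14m[48;2;21;13;12m🬂[0m
</frame>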